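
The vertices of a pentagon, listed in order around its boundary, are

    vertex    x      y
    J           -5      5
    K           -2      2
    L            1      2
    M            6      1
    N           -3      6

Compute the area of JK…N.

18.5

Apply the surveyor's formula: 2A = Σ (x_i·y_{i+1} − x_{i+1}·y_i), indices taken mod 5.
Cross-terms: 0, -6, -11, 39, 15  ⇒  Σ = 37
Area = |Σ|/2 = 18.5.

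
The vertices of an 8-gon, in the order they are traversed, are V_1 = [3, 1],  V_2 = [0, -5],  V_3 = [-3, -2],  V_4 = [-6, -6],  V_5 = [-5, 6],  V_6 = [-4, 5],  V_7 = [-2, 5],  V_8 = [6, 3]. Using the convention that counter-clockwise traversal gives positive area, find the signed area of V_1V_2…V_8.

Cross-terms: -15, -15, 6, -66, -1, -10, -36, -3  ⇒  Σ = -140
Signed area = Σ/2 = -70 (negative ⇒ clockwise traversal).

-70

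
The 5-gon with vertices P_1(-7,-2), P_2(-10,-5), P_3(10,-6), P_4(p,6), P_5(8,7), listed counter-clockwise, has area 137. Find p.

The doubled signed area Σ (x_i y_{i+1} − x_{i+1} y_i) is linear in p.
With p=0 it equals 170; the coefficient of p is 13 (from the two edges through P_4).
So 13·p + 170 = 2·137 = 274 ⇒ p = 8.

8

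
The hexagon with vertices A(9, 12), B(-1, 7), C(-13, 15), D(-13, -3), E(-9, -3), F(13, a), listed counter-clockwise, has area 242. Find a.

6

Write out the shoelace sum; only the two edges meeting at F involve a:
2·Area = [((-9)·a − 13·(-3)) + (13·12 − 9·a)] + 397
       = -18·a + 592 = 484
⇒ a = 6.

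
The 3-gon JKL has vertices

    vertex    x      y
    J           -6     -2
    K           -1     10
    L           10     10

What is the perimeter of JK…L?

44

|JK| = √((5)² + (12)²) = √169 = 13
|KL| = √((11)² + (0)²) = √121 = 11
|LJ| = √((-16)² + (-12)²) = √400 = 20
Perimeter = 13 + 11 + 20 = 44.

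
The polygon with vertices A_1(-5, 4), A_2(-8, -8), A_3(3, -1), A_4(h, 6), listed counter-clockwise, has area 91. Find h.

6

Write out the shoelace sum; only the two edges meeting at A_4 involve h:
2·Area = [(3·6 − h·(-1)) + (h·4 − (-5)·6)] + 104
       = 5·h + 152 = 182
⇒ h = 6.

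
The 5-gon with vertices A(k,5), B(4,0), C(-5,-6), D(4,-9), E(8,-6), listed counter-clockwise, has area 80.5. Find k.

The doubled signed area Σ (x_i y_{i+1} − x_{i+1} y_i) is linear in k.
With k=0 it equals 113; the coefficient of k is 6 (from the two edges through A).
So 6·k + 113 = 2·80.5 = 161 ⇒ k = 8.

8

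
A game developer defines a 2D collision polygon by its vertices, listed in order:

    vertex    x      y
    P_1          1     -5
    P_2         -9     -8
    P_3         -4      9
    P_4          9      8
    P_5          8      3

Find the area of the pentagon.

179.5

Apply the shoelace (surveyor's) formula: 2A = Σ (x_i·y_{i+1} − x_{i+1}·y_i), indices taken mod 5.
Cross-terms: -53, -113, -113, -37, -43  ⇒  Σ = -359
Area = |Σ|/2 = 179.5.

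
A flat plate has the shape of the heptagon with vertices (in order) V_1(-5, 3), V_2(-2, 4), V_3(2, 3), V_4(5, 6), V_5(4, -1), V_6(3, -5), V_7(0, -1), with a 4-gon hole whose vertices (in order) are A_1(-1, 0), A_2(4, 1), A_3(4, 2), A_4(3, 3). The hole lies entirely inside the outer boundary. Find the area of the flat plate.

36.5

Outer boundary:
V_1→V_2: (-5)(4) − (-2)(3) = -14
V_2→V_3: (-2)(3) − (2)(4) = -14
V_3→V_4: (2)(6) − (5)(3) = -3
V_4→V_5: (5)(-1) − (4)(6) = -29
V_5→V_6: (4)(-5) − (3)(-1) = -17
V_6→V_7: (3)(-1) − (0)(-5) = -3
V_7→V_1: (0)(3) − (-5)(-1) = -5
Σ = -85
Area = |Σ|/2 = 42.5.
Hole:
Σ = (-1) + (4) + (6) + (3) = 12
Area = |Σ|/2 = 6.
Net area = 42.5 − 6 = 36.5.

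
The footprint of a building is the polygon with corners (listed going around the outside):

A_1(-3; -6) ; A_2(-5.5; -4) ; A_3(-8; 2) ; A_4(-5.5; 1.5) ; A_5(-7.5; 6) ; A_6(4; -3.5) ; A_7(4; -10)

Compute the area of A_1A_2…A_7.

82.25

Σ = (-21) + (-43) + (-1) + (-21.75) + (2.25) + (-26) + (-54) = -164.5
Area = |Σ|/2 = 82.25.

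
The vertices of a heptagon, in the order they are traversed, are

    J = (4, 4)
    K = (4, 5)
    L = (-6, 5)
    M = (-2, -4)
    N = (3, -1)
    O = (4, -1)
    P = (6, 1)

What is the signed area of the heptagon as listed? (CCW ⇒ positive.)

66.5

Σ = (4) + (50) + (34) + (14) + (1) + (10) + (20) = 133
Signed area = Σ/2 = 66.5 (positive ⇒ counter-clockwise traversal).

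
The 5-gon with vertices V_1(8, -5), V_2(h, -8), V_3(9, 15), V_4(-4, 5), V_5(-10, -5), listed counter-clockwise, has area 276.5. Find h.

14

The doubled signed area Σ (x_i y_{i+1} − x_{i+1} y_i) is linear in h.
With h=0 it equals 273; the coefficient of h is 20 (from the two edges through V_2).
So 20·h + 273 = 2·276.5 = 553 ⇒ h = 14.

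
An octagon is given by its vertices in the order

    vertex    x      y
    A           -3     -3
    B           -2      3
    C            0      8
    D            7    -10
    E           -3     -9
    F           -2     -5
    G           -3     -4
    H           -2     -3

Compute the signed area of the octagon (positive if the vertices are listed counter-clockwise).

-96

Apply the surveyor's formula: 2A = Σ (x_i·y_{i+1} − x_{i+1}·y_i), indices taken mod 8.
Σ = (-15) + (-16) + (-56) + (-93) + (-3) + (-7) + (1) + (-3) = -192
Signed area = Σ/2 = -96 (negative ⇒ clockwise traversal).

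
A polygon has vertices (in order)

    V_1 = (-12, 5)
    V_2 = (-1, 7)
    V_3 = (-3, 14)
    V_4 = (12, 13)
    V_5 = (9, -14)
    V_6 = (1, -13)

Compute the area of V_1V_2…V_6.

V_1→V_2: (-12)(7) − (-1)(5) = -79
V_2→V_3: (-1)(14) − (-3)(7) = 7
V_3→V_4: (-3)(13) − (12)(14) = -207
V_4→V_5: (12)(-14) − (9)(13) = -285
V_5→V_6: (9)(-13) − (1)(-14) = -103
V_6→V_1: (1)(5) − (-12)(-13) = -151
Σ = -818
Area = |Σ|/2 = 409.

409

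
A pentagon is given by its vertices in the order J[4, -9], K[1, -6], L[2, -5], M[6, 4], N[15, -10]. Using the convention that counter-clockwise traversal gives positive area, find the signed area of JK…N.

-92.5

Apply Gauss's area formula: 2A = Σ (x_i·y_{i+1} − x_{i+1}·y_i), indices taken mod 5.
Σ = (-15) + (7) + (38) + (-120) + (-95) = -185
Signed area = Σ/2 = -92.5 (negative ⇒ clockwise traversal).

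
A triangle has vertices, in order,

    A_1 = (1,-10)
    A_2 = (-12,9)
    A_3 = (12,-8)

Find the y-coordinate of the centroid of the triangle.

-3

Apply the surveyor's formula. First the cross-terms c_i = x_i·y_{i+1} − x_{i+1}·y_i:
  -111, -12, -112  ⇒  2A = -235, A = -117.5.
Then Σ (y_i + y_{i+1})·c_i = 2115, so ȳ = 2115 / (6·(-117.5)) = -3.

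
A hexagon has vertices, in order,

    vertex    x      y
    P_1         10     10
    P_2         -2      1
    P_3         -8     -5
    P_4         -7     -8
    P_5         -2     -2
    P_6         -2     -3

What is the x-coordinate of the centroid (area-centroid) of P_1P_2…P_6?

-95/87

Apply the shoelace (surveyor's) formula. First the cross-terms c_i = x_i·y_{i+1} − x_{i+1}·y_i:
  30, 18, 29, -2, 2, 10  ⇒  2A = 87, A = 43.5.
Then Σ (x_i + x_{i+1})·c_i = -285, so x̄ = -285 / (6·43.5) = -95/87.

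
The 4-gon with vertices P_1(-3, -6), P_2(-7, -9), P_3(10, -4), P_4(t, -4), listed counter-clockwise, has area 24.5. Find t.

Write out the shoelace sum; only the two edges meeting at P_4 involve t:
2·Area = [(10·(-4) − t·(-4)) + (t·(-6) − (-3)·(-4))] + 103
       = -2·t + 51 = 49
⇒ t = 1.

1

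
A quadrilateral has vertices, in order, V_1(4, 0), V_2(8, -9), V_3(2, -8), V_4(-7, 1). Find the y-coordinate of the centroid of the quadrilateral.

Apply the shoelace (surveyor's) formula. First the cross-terms c_i = x_i·y_{i+1} − x_{i+1}·y_i:
  -36, -46, -54, -4  ⇒  2A = -140, A = -70.
Then Σ (y_i + y_{i+1})·c_i = 1480, so ȳ = 1480 / (6·(-70)) = -74/21.

-74/21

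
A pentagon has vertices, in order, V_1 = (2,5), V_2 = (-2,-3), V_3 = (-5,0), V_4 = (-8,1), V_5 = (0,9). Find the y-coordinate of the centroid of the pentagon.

Apply the shoelace formula. First the cross-terms c_i = x_i·y_{i+1} − x_{i+1}·y_i:
  4, -15, -5, -72, -18  ⇒  2A = -106, A = -53.
Then Σ (y_i + y_{i+1})·c_i = -924, so ȳ = -924 / (6·(-53)) = 154/53.

154/53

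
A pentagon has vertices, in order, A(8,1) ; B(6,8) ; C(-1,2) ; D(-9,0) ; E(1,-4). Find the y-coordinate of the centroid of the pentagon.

103/99

Apply the surveyor's formula. First the cross-terms c_i = x_i·y_{i+1} − x_{i+1}·y_i:
  58, 20, 18, 36, 33  ⇒  2A = 165, A = 82.5.
Then Σ (y_i + y_{i+1})·c_i = 515, so ȳ = 515 / (6·82.5) = 103/99.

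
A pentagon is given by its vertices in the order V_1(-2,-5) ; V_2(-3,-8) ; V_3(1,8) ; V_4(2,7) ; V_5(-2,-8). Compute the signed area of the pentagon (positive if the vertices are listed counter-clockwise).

Apply the shoelace formula: 2A = Σ (x_i·y_{i+1} − x_{i+1}·y_i), indices taken mod 5.
Σ = (1) + (-16) + (-9) + (-2) + (-6) = -32
Signed area = Σ/2 = -16 (negative ⇒ clockwise traversal).

-16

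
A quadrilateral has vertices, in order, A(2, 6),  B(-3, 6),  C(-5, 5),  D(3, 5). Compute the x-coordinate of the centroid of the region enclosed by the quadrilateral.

Apply Gauss's area formula. First the cross-terms c_i = x_i·y_{i+1} − x_{i+1}·y_i:
  30, 15, -40, 8  ⇒  2A = 13, A = 6.5.
Then Σ (x_i + x_{i+1})·c_i = -30, so x̄ = -30 / (6·6.5) = -10/13.

-10/13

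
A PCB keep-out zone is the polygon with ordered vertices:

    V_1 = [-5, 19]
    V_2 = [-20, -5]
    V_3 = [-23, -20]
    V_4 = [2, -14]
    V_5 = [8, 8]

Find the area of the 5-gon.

686

Apply the shoelace formula: 2A = Σ (x_i·y_{i+1} − x_{i+1}·y_i), indices taken mod 5.
Σ = (405) + (285) + (362) + (128) + (192) = 1372
Area = |Σ|/2 = 686.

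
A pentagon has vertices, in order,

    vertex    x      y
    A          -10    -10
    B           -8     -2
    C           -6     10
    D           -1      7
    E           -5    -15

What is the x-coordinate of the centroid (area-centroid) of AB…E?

-632/117

Apply Gauss's area formula. First the cross-terms c_i = x_i·y_{i+1} − x_{i+1}·y_i:
  -60, -92, -32, 50, -100  ⇒  2A = -234, A = -117.
Then Σ (x_i + x_{i+1})·c_i = 3792, so x̄ = 3792 / (6·(-117)) = -632/117.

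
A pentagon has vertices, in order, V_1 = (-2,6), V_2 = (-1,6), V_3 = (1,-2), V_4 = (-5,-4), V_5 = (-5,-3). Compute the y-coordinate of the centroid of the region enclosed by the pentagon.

77/195

Apply the shoelace formula. First the cross-terms c_i = x_i·y_{i+1} − x_{i+1}·y_i:
  -6, -4, -14, -5, -36  ⇒  2A = -65, A = -32.5.
Then Σ (y_i + y_{i+1})·c_i = -77, so ȳ = -77 / (6·(-32.5)) = 77/195.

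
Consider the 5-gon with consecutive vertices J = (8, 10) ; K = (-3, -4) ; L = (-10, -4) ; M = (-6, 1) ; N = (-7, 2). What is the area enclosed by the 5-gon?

Apply the shoelace formula: 2A = Σ (x_i·y_{i+1} − x_{i+1}·y_i), indices taken mod 5.
Σ = (-2) + (-28) + (-34) + (-5) + (-86) = -155
Area = |Σ|/2 = 77.5.

77.5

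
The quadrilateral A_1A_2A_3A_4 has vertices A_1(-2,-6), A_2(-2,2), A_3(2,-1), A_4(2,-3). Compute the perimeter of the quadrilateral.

20

|A_1A_2| = √((0)² + (8)²) = √64 = 8
|A_2A_3| = √((4)² + (-3)²) = √25 = 5
|A_3A_4| = √((0)² + (-2)²) = √4 = 2
|A_4A_1| = √((-4)² + (-3)²) = √25 = 5
Perimeter = 8 + 5 + 2 + 5 = 20.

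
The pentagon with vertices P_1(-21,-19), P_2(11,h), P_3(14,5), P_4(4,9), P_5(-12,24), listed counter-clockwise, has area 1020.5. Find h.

Write out the shoelace sum; only the two edges meeting at P_2 involve h:
2·Area = [((-21)·h − 11·(-19)) + (11·5 − 14·h)] + 1042
       = -35·h + 1306 = 2041
⇒ h = -21.

-21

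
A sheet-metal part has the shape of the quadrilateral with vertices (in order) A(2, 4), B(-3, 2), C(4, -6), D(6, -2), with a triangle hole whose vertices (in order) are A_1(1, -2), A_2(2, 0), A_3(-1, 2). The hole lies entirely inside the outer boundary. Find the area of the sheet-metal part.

37

Outer boundary:
Σ = (16) + (10) + (28) + (28) = 82
Area = |Σ|/2 = 41.
Hole:
Apply the surveyor's formula: 2A = Σ (x_i·y_{i+1} − x_{i+1}·y_i), indices taken mod 3.
A_1→A_2: (1)(0) − (2)(-2) = 4
A_2→A_3: (2)(2) − (-1)(0) = 4
A_3→A_1: (-1)(-2) − (1)(2) = 0
Σ = 8
Area = |Σ|/2 = 4.
Net area = 41 − 4 = 37.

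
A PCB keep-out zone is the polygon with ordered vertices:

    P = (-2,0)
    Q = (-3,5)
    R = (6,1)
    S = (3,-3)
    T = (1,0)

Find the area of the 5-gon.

30.5

Cross-terms: -10, -33, -21, 3, 0  ⇒  Σ = -61
Area = |Σ|/2 = 30.5.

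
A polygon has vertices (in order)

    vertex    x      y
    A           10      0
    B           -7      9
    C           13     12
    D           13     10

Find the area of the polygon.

118.5

Apply Gauss's area formula: 2A = Σ (x_i·y_{i+1} − x_{i+1}·y_i), indices taken mod 4.
A→B: (10)(9) − (-7)(0) = 90
B→C: (-7)(12) − (13)(9) = -201
C→D: (13)(10) − (13)(12) = -26
D→A: (13)(0) − (10)(10) = -100
Σ = -237
Area = |Σ|/2 = 118.5.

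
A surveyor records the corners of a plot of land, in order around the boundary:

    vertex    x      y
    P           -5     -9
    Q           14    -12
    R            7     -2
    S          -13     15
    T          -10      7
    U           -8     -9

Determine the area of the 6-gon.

P→Q: (-5)(-12) − (14)(-9) = 186
Q→R: (14)(-2) − (7)(-12) = 56
R→S: (7)(15) − (-13)(-2) = 79
S→T: (-13)(7) − (-10)(15) = 59
T→U: (-10)(-9) − (-8)(7) = 146
U→P: (-8)(-9) − (-5)(-9) = 27
Σ = 553
Area = |Σ|/2 = 276.5.

276.5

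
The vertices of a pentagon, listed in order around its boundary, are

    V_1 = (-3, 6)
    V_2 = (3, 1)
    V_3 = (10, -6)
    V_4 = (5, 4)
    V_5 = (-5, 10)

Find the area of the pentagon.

Cross-terms: -21, -28, 70, 70, 0  ⇒  Σ = 91
Area = |Σ|/2 = 45.5.

45.5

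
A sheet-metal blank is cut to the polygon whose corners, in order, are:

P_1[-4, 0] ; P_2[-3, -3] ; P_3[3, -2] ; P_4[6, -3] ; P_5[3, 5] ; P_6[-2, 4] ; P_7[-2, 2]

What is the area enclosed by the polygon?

P_1→P_2: (-4)(-3) − (-3)(0) = 12
P_2→P_3: (-3)(-2) − (3)(-3) = 15
P_3→P_4: (3)(-3) − (6)(-2) = 3
P_4→P_5: (6)(5) − (3)(-3) = 39
P_5→P_6: (3)(4) − (-2)(5) = 22
P_6→P_7: (-2)(2) − (-2)(4) = 4
P_7→P_1: (-2)(0) − (-4)(2) = 8
Σ = 103
Area = |Σ|/2 = 51.5.

51.5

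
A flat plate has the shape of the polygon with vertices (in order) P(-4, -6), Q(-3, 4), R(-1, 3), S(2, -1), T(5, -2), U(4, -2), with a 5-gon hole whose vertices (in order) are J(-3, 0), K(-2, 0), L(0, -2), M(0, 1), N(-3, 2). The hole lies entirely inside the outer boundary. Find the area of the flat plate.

Outer boundary:
Apply the surveyor's formula: 2A = Σ (x_i·y_{i+1} − x_{i+1}·y_i), indices taken mod 6.
P→Q: (-4)(4) − (-3)(-6) = -34
Q→R: (-3)(3) − (-1)(4) = -5
R→S: (-1)(-1) − (2)(3) = -5
S→T: (2)(-2) − (5)(-1) = 1
T→U: (5)(-2) − (4)(-2) = -2
U→P: (4)(-6) − (-4)(-2) = -32
Σ = -77
Area = |Σ|/2 = 38.5.
Hole:
Apply the shoelace (surveyor's) formula: 2A = Σ (x_i·y_{i+1} − x_{i+1}·y_i), indices taken mod 5.
Cross-terms: 0, 4, 0, 3, 6  ⇒  Σ = 13
Area = |Σ|/2 = 6.5.
Net area = 38.5 − 6.5 = 32.

32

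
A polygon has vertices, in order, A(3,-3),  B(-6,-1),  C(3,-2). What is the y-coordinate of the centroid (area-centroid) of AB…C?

Apply the shoelace (surveyor's) formula. First the cross-terms c_i = x_i·y_{i+1} − x_{i+1}·y_i:
  -21, 15, -3  ⇒  2A = -9, A = -4.5.
Then Σ (y_i + y_{i+1})·c_i = 54, so ȳ = 54 / (6·(-4.5)) = -2.

-2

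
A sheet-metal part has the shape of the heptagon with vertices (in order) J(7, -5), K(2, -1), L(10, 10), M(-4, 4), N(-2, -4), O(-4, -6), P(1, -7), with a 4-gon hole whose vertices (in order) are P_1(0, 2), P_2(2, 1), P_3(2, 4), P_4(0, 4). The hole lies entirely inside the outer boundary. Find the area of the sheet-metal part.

Outer boundary:
Cross-terms: 3, 30, 80, 24, -4, 34, 44  ⇒  Σ = 211
Area = |Σ|/2 = 105.5.
Hole:
Cross-terms: -4, 6, 8, 0  ⇒  Σ = 10
Area = |Σ|/2 = 5.
Net area = 105.5 − 5 = 100.5.

100.5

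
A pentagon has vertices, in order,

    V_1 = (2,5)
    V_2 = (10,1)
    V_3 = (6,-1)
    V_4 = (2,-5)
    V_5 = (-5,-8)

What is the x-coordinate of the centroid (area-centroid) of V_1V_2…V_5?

Apply the shoelace formula. First the cross-terms c_i = x_i·y_{i+1} − x_{i+1}·y_i:
  -48, -16, -28, -41, -9  ⇒  2A = -142, A = -71.
Then Σ (x_i + x_{i+1})·c_i = -906, so x̄ = -906 / (6·(-71)) = 151/71.

151/71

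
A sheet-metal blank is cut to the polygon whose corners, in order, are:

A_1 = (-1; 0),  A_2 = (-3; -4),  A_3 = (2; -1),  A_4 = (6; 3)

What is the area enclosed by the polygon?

15

Apply the shoelace formula: 2A = Σ (x_i·y_{i+1} − x_{i+1}·y_i), indices taken mod 4.
Cross-terms: 4, 11, 12, 3  ⇒  Σ = 30
Area = |Σ|/2 = 15.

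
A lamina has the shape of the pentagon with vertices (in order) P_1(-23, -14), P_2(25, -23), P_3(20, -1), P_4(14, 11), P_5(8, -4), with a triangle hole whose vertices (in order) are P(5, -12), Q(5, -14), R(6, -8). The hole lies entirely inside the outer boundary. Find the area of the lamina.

599

Outer boundary:
Apply Gauss's area formula: 2A = Σ (x_i·y_{i+1} − x_{i+1}·y_i), indices taken mod 5.
Σ = (879) + (435) + (234) + (-144) + (-204) = 1200
Area = |Σ|/2 = 600.
Hole:
Apply Gauss's area formula: 2A = Σ (x_i·y_{i+1} − x_{i+1}·y_i), indices taken mod 3.
Σ = (-10) + (44) + (-32) = 2
Area = |Σ|/2 = 1.
Net area = 600 − 1 = 599.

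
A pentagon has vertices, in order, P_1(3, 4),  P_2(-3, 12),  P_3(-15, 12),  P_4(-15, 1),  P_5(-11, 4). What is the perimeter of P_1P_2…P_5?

|P_1P_2| = √((-6)² + (8)²) = √100 = 10
|P_2P_3| = √((-12)² + (0)²) = √144 = 12
|P_3P_4| = √((0)² + (-11)²) = √121 = 11
|P_4P_5| = √((4)² + (3)²) = √25 = 5
|P_5P_1| = √((14)² + (0)²) = √196 = 14
Perimeter = 10 + 12 + 11 + 5 + 14 = 52.

52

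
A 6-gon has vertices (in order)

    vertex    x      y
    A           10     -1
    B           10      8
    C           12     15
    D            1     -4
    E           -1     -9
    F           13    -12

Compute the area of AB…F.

Cross-terms: 90, 54, -63, -13, 129, 107  ⇒  Σ = 304
Area = |Σ|/2 = 152.

152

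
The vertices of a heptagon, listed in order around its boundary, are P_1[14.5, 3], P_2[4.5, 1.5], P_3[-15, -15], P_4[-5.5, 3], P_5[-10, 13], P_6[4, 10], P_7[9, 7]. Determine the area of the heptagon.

Apply the shoelace formula: 2A = Σ (x_i·y_{i+1} − x_{i+1}·y_i), indices taken mod 7.
P_1→P_2: (14.5)(1.5) − (4.5)(3) = 8.25
P_2→P_3: (4.5)(-15) − (-15)(1.5) = -45
P_3→P_4: (-15)(3) − (-5.5)(-15) = -127.5
P_4→P_5: (-5.5)(13) − (-10)(3) = -41.5
P_5→P_6: (-10)(10) − (4)(13) = -152
P_6→P_7: (4)(7) − (9)(10) = -62
P_7→P_1: (9)(3) − (14.5)(7) = -74.5
Σ = -494.25
Area = |Σ|/2 = 247.125.

247.125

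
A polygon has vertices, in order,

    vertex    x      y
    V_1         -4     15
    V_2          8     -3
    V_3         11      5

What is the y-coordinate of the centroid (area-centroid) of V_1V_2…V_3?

17/3

Apply the shoelace (surveyor's) formula. First the cross-terms c_i = x_i·y_{i+1} − x_{i+1}·y_i:
  -108, 73, 185  ⇒  2A = 150, A = 75.
Then Σ (y_i + y_{i+1})·c_i = 2550, so ȳ = 2550 / (6·75) = 17/3.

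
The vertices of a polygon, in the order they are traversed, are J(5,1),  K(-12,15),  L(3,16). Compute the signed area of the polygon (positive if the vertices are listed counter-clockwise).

J→K: (5)(15) − (-12)(1) = 87
K→L: (-12)(16) − (3)(15) = -237
L→J: (3)(1) − (5)(16) = -77
Σ = -227
Signed area = Σ/2 = -113.5 (negative ⇒ clockwise traversal).

-113.5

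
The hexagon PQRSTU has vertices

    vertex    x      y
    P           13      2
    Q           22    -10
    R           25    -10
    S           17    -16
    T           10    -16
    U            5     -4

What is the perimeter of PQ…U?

|PQ| = √((9)² + (-12)²) = √225 = 15
|QR| = √((3)² + (0)²) = √9 = 3
|RS| = √((-8)² + (-6)²) = √100 = 10
|ST| = √((-7)² + (0)²) = √49 = 7
|TU| = √((-5)² + (12)²) = √169 = 13
|UP| = √((8)² + (6)²) = √100 = 10
Perimeter = 15 + 3 + 10 + 7 + 13 + 10 = 58.

58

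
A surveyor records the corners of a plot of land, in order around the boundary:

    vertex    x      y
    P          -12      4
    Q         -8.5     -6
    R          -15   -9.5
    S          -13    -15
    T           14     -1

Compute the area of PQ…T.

232.625

Cross-terms: 106, -9.25, 101.5, 223, 44  ⇒  Σ = 465.25
Area = |Σ|/2 = 232.625.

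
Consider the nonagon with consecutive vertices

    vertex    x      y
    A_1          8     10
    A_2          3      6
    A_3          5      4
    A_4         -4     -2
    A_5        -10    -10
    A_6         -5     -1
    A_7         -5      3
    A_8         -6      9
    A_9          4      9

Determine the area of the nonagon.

91.5

Cross-terms: 18, -18, 6, 20, -40, -20, -27, -90, -32  ⇒  Σ = -183
Area = |Σ|/2 = 91.5.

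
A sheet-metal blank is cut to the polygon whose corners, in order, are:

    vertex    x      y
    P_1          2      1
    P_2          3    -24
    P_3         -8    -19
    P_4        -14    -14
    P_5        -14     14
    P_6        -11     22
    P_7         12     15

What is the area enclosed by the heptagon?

723.5

Σ = (-51) + (-249) + (-154) + (-392) + (-154) + (-429) + (-18) = -1447
Area = |Σ|/2 = 723.5.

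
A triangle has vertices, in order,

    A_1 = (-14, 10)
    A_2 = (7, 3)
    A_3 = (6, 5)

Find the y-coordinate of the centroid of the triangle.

6

Apply the shoelace (surveyor's) formula. First the cross-terms c_i = x_i·y_{i+1} − x_{i+1}·y_i:
  -112, 17, 130  ⇒  2A = 35, A = 17.5.
Then Σ (y_i + y_{i+1})·c_i = 630, so ȳ = 630 / (6·17.5) = 6.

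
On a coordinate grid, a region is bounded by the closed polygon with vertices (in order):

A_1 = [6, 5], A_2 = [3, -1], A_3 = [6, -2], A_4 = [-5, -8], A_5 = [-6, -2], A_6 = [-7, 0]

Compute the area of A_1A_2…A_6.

Cross-terms: -21, 0, -58, -38, -14, -35  ⇒  Σ = -166
Area = |Σ|/2 = 83.

83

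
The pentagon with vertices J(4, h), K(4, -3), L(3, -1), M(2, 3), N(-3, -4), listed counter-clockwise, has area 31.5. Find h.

-6

Write out the shoelace sum; only the two edges meeting at J involve h:
2·Area = [((-3)·h − 4·(-4)) + (4·(-3) − 4·h)] + 17
       = -7·h + 21 = 63
⇒ h = -6.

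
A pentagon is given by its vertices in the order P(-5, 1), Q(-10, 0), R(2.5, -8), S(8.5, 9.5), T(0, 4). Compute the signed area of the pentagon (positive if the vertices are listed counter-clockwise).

Cross-terms: 10, 80, 91.75, 34, 20  ⇒  Σ = 235.75
Signed area = Σ/2 = 117.875 (positive ⇒ counter-clockwise traversal).

117.875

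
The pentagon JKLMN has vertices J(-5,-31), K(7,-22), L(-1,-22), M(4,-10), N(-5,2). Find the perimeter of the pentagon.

84

|JK| = √((12)² + (9)²) = √225 = 15
|KL| = √((-8)² + (0)²) = √64 = 8
|LM| = √((5)² + (12)²) = √169 = 13
|MN| = √((-9)² + (12)²) = √225 = 15
|NJ| = √((0)² + (-33)²) = √1089 = 33
Perimeter = 15 + 8 + 13 + 15 + 33 = 84.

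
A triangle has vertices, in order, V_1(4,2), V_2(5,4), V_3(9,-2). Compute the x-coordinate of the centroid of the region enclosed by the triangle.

6

Apply Gauss's area formula. First the cross-terms c_i = x_i·y_{i+1} − x_{i+1}·y_i:
  6, -46, 26  ⇒  2A = -14, A = -7.
Then Σ (x_i + x_{i+1})·c_i = -252, so x̄ = -252 / (6·(-7)) = 6.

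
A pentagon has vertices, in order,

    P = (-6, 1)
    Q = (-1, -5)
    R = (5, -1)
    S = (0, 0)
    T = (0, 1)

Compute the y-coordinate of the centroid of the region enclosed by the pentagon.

Apply the shoelace (surveyor's) formula. First the cross-terms c_i = x_i·y_{i+1} − x_{i+1}·y_i:
  31, 26, 0, 0, 6  ⇒  2A = 63, A = 31.5.
Then Σ (y_i + y_{i+1})·c_i = -268, so ȳ = -268 / (6·31.5) = -268/189.

-268/189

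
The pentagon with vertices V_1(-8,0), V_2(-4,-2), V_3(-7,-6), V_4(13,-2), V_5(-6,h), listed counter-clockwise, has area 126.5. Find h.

7

The doubled signed area Σ (x_i y_{i+1} − x_{i+1} y_i) is linear in h.
With h=0 it equals 106; the coefficient of h is 21 (from the two edges through V_5).
So 21·h + 106 = 2·126.5 = 253 ⇒ h = 7.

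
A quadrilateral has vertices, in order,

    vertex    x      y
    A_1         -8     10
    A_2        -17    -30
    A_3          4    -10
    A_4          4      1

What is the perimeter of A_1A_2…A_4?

96

|A_1A_2| = √((-9)² + (-40)²) = √1681 = 41
|A_2A_3| = √((21)² + (20)²) = √841 = 29
|A_3A_4| = √((0)² + (11)²) = √121 = 11
|A_4A_1| = √((-12)² + (9)²) = √225 = 15
Perimeter = 41 + 29 + 11 + 15 = 96.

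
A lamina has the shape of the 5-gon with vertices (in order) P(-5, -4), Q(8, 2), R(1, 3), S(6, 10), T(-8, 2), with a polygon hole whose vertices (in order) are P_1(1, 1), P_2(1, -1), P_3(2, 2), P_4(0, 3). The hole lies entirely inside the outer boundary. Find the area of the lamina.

82.5

Outer boundary:
Cross-terms: 22, 22, -8, 92, 42  ⇒  Σ = 170
Area = |Σ|/2 = 85.
Hole:
Apply the surveyor's formula: 2A = Σ (x_i·y_{i+1} − x_{i+1}·y_i), indices taken mod 4.
Σ = (-2) + (4) + (6) + (-3) = 5
Area = |Σ|/2 = 2.5.
Net area = 85 − 2.5 = 82.5.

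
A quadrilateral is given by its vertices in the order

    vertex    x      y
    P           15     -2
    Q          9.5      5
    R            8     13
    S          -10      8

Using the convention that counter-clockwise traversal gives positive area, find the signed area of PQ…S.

P→Q: (15)(5) − (9.5)(-2) = 94
Q→R: (9.5)(13) − (8)(5) = 83.5
R→S: (8)(8) − (-10)(13) = 194
S→P: (-10)(-2) − (15)(8) = -100
Σ = 271.5
Signed area = Σ/2 = 135.75 (positive ⇒ counter-clockwise traversal).

135.75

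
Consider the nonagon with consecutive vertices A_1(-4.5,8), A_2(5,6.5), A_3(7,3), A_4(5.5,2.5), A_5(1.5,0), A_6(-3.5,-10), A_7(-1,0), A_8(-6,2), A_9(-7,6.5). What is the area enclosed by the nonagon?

Apply the surveyor's formula: 2A = Σ (x_i·y_{i+1} − x_{i+1}·y_i), indices taken mod 9.
A_1→A_2: (-4.5)(6.5) − (5)(8) = -69.25
A_2→A_3: (5)(3) − (7)(6.5) = -30.5
A_3→A_4: (7)(2.5) − (5.5)(3) = 1
A_4→A_5: (5.5)(0) − (1.5)(2.5) = -3.75
A_5→A_6: (1.5)(-10) − (-3.5)(0) = -15
A_6→A_7: (-3.5)(0) − (-1)(-10) = -10
A_7→A_8: (-1)(2) − (-6)(0) = -2
A_8→A_9: (-6)(6.5) − (-7)(2) = -25
A_9→A_1: (-7)(8) − (-4.5)(6.5) = -26.75
Σ = -181.25
Area = |Σ|/2 = 90.625.

90.625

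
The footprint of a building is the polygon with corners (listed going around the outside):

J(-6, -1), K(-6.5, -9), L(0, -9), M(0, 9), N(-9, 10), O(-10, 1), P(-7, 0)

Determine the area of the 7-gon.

146

Apply the shoelace formula: 2A = Σ (x_i·y_{i+1} − x_{i+1}·y_i), indices taken mod 7.
Cross-terms: 47.5, 58.5, 0, 81, 91, 7, 7  ⇒  Σ = 292
Area = |Σ|/2 = 146.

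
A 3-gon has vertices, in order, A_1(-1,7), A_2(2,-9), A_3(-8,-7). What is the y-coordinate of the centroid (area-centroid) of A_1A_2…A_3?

Apply the shoelace (surveyor's) formula. First the cross-terms c_i = x_i·y_{i+1} − x_{i+1}·y_i:
  -5, -86, -63  ⇒  2A = -154, A = -77.
Then Σ (y_i + y_{i+1})·c_i = 1386, so ȳ = 1386 / (6·(-77)) = -3.

-3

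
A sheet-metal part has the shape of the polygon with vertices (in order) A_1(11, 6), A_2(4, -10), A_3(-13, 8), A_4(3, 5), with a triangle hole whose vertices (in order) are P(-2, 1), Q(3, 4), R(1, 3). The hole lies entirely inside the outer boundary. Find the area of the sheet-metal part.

178.5

Outer boundary:
Cross-terms: -134, -98, -89, -37  ⇒  Σ = -358
Area = |Σ|/2 = 179.
Hole:
Apply the shoelace (surveyor's) formula: 2A = Σ (x_i·y_{i+1} − x_{i+1}·y_i), indices taken mod 3.
Cross-terms: -11, 5, 7  ⇒  Σ = 1
Area = |Σ|/2 = 0.5.
Net area = 179 − 0.5 = 178.5.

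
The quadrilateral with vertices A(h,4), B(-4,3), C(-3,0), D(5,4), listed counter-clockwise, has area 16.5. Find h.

0

Write out the shoelace sum; only the two edges meeting at A involve h:
2·Area = [(5·4 − h·4) + (h·3 − (-4)·4)] + -3
       = -1·h + 33 = 33
⇒ h = 0.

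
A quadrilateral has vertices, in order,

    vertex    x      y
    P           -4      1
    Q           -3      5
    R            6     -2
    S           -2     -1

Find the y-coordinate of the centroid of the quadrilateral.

16/19

Apply the shoelace formula. First the cross-terms c_i = x_i·y_{i+1} − x_{i+1}·y_i:
  -17, -24, -10, -6  ⇒  2A = -57, A = -28.5.
Then Σ (y_i + y_{i+1})·c_i = -144, so ȳ = -144 / (6·(-28.5)) = 16/19.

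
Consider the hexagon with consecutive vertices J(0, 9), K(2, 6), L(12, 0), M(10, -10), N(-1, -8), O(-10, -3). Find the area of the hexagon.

Apply the surveyor's formula: 2A = Σ (x_i·y_{i+1} − x_{i+1}·y_i), indices taken mod 6.
Σ = (-18) + (-72) + (-120) + (-90) + (-77) + (-90) = -467
Area = |Σ|/2 = 233.5.

233.5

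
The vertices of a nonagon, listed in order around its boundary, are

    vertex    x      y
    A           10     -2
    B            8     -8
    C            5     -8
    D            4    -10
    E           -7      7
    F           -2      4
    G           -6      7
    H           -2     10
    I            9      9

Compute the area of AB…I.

Apply the shoelace (surveyor's) formula: 2A = Σ (x_i·y_{i+1} − x_{i+1}·y_i), indices taken mod 9.
Cross-terms: -64, -24, -18, -42, -14, 10, -46, -108, -108  ⇒  Σ = -414
Area = |Σ|/2 = 207.

207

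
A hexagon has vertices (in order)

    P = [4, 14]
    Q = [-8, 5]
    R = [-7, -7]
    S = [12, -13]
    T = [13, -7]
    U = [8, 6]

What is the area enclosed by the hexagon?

Σ = (132) + (91) + (175) + (85) + (134) + (88) = 705
Area = |Σ|/2 = 352.5.

352.5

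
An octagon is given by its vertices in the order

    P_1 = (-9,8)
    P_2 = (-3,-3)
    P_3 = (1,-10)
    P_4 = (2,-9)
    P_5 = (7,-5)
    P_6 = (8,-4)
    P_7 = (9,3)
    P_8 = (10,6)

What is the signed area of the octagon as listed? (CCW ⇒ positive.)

189

Apply Gauss's area formula: 2A = Σ (x_i·y_{i+1} − x_{i+1}·y_i), indices taken mod 8.
P_1→P_2: (-9)(-3) − (-3)(8) = 51
P_2→P_3: (-3)(-10) − (1)(-3) = 33
P_3→P_4: (1)(-9) − (2)(-10) = 11
P_4→P_5: (2)(-5) − (7)(-9) = 53
P_5→P_6: (7)(-4) − (8)(-5) = 12
P_6→P_7: (8)(3) − (9)(-4) = 60
P_7→P_8: (9)(6) − (10)(3) = 24
P_8→P_1: (10)(8) − (-9)(6) = 134
Σ = 378
Signed area = Σ/2 = 189 (positive ⇒ counter-clockwise traversal).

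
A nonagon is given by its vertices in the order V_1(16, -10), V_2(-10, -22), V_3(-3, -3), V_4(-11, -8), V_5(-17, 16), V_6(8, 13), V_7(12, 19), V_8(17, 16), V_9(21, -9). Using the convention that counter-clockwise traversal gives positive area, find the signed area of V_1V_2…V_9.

Apply the surveyor's formula: 2A = Σ (x_i·y_{i+1} − x_{i+1}·y_i), indices taken mod 9.
Σ = (-452) + (-36) + (-9) + (-312) + (-349) + (-4) + (-131) + (-489) + (-66) = -1848
Signed area = Σ/2 = -924 (negative ⇒ clockwise traversal).

-924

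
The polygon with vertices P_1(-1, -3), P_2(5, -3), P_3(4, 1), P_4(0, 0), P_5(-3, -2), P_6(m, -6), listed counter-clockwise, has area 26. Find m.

-5

The doubled signed area Σ (x_i y_{i+1} − x_{i+1} y_i) is linear in m.
With m=0 it equals 47; the coefficient of m is -1 (from the two edges through P_6).
So -1·m + 47 = 2·26 = 52 ⇒ m = -5.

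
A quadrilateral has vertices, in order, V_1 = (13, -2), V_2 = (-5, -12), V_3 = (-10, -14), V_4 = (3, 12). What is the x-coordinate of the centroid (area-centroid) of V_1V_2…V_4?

Apply the shoelace (surveyor's) formula. First the cross-terms c_i = x_i·y_{i+1} − x_{i+1}·y_i:
  -166, -50, -78, -162  ⇒  2A = -456, A = -228.
Then Σ (x_i + x_{i+1})·c_i = -2624, so x̄ = -2624 / (6·(-228)) = 328/171.

328/171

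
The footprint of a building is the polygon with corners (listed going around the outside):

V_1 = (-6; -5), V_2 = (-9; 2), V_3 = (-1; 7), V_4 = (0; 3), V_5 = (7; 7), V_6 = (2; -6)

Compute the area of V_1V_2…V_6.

Apply the shoelace (surveyor's) formula: 2A = Σ (x_i·y_{i+1} − x_{i+1}·y_i), indices taken mod 6.
Σ = (-57) + (-61) + (-3) + (-21) + (-56) + (-46) = -244
Area = |Σ|/2 = 122.

122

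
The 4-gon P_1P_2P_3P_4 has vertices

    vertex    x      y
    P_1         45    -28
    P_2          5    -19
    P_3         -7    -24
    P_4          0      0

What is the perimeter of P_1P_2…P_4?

132

|P_1P_2| = √((-40)² + (9)²) = √1681 = 41
|P_2P_3| = √((-12)² + (-5)²) = √169 = 13
|P_3P_4| = √((7)² + (24)²) = √625 = 25
|P_4P_1| = √((45)² + (-28)²) = √2809 = 53
Perimeter = 41 + 13 + 25 + 53 = 132.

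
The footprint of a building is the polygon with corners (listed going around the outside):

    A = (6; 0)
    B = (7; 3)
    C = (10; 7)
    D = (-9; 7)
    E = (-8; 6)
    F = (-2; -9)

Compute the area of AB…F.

155

Apply the shoelace formula: 2A = Σ (x_i·y_{i+1} − x_{i+1}·y_i), indices taken mod 6.
Σ = (18) + (19) + (133) + (2) + (84) + (54) = 310
Area = |Σ|/2 = 155.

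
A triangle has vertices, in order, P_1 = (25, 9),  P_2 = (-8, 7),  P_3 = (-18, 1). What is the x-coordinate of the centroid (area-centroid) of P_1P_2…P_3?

-1/3

Apply the shoelace formula. First the cross-terms c_i = x_i·y_{i+1} − x_{i+1}·y_i:
  247, 118, -187  ⇒  2A = 178, A = 89.
Then Σ (x_i + x_{i+1})·c_i = -178, so x̄ = -178 / (6·89) = -1/3.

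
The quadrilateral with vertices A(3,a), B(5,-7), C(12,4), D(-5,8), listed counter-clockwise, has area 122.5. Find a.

-7

Write out the shoelace sum; only the two edges meeting at A involve a:
2·Area = [((-5)·a − 3·8) + (3·(-7) − 5·a)] + 220
       = -10·a + 175 = 245
⇒ a = -7.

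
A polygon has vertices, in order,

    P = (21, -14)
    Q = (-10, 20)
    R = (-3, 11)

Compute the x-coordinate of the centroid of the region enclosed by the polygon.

8/3

Apply the shoelace (surveyor's) formula. First the cross-terms c_i = x_i·y_{i+1} − x_{i+1}·y_i:
  280, -50, -189  ⇒  2A = 41, A = 20.5.
Then Σ (x_i + x_{i+1})·c_i = 328, so x̄ = 328 / (6·20.5) = 8/3.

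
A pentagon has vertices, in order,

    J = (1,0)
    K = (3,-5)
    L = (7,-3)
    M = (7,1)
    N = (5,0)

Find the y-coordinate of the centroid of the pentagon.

-61/33

Apply the surveyor's formula. First the cross-terms c_i = x_i·y_{i+1} − x_{i+1}·y_i:
  -5, 26, 28, -5, 0  ⇒  2A = 44, A = 22.
Then Σ (y_i + y_{i+1})·c_i = -244, so ȳ = -244 / (6·22) = -61/33.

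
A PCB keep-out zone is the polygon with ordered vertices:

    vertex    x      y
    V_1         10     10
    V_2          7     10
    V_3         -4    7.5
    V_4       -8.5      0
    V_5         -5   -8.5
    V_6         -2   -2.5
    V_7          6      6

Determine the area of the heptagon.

128.5

Apply the shoelace (surveyor's) formula: 2A = Σ (x_i·y_{i+1} − x_{i+1}·y_i), indices taken mod 7.
Cross-terms: 30, 92.5, 63.75, 72.25, -4.5, 3, 0  ⇒  Σ = 257
Area = |Σ|/2 = 128.5.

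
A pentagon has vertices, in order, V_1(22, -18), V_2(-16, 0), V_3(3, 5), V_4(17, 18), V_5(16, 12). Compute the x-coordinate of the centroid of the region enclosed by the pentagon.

928/115

Apply Gauss's area formula. First the cross-terms c_i = x_i·y_{i+1} − x_{i+1}·y_i:
  -288, -80, -31, -84, -552  ⇒  2A = -1035, A = -517.5.
Then Σ (x_i + x_{i+1})·c_i = -25056, so x̄ = -25056 / (6·(-517.5)) = 928/115.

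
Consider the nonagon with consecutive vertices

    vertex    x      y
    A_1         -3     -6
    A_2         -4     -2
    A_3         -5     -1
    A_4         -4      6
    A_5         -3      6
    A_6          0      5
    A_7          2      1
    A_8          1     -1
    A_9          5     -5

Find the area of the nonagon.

68.5

Apply the shoelace (surveyor's) formula: 2A = Σ (x_i·y_{i+1} − x_{i+1}·y_i), indices taken mod 9.
Σ = (-18) + (-6) + (-34) + (-6) + (-15) + (-10) + (-3) + (0) + (-45) = -137
Area = |Σ|/2 = 68.5.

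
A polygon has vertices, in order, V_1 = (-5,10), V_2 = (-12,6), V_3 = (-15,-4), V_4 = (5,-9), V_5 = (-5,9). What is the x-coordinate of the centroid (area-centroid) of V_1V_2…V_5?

-1126/189

Apply the shoelace (surveyor's) formula. First the cross-terms c_i = x_i·y_{i+1} − x_{i+1}·y_i:
  90, 138, 155, 0, -5  ⇒  2A = 378, A = 189.
Then Σ (x_i + x_{i+1})·c_i = -6756, so x̄ = -6756 / (6·189) = -1126/189.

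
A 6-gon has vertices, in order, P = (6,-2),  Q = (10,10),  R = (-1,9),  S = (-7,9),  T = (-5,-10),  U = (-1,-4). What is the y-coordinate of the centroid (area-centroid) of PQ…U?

443/165

Apply the shoelace (surveyor's) formula. First the cross-terms c_i = x_i·y_{i+1} − x_{i+1}·y_i:
  80, 100, 54, 115, 10, 26  ⇒  2A = 385, A = 192.5.
Then Σ (y_i + y_{i+1})·c_i = 3101, so ȳ = 3101 / (6·192.5) = 443/165.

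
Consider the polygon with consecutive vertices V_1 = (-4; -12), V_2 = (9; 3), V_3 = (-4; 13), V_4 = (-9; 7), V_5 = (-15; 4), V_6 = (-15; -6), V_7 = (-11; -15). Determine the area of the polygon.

Σ = (96) + (129) + (89) + (69) + (150) + (159) + (72) = 764
Area = |Σ|/2 = 382.

382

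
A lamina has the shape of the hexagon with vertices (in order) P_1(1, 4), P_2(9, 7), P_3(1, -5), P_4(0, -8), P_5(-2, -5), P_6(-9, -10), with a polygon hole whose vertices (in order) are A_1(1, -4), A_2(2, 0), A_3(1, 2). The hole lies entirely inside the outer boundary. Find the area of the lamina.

Outer boundary:
Apply the surveyor's formula: 2A = Σ (x_i·y_{i+1} − x_{i+1}·y_i), indices taken mod 6.
P_1→P_2: (1)(7) − (9)(4) = -29
P_2→P_3: (9)(-5) − (1)(7) = -52
P_3→P_4: (1)(-8) − (0)(-5) = -8
P_4→P_5: (0)(-5) − (-2)(-8) = -16
P_5→P_6: (-2)(-10) − (-9)(-5) = -25
P_6→P_1: (-9)(4) − (1)(-10) = -26
Σ = -156
Area = |Σ|/2 = 78.
Hole:
Apply the shoelace (surveyor's) formula: 2A = Σ (x_i·y_{i+1} − x_{i+1}·y_i), indices taken mod 3.
Σ = (8) + (4) + (-6) = 6
Area = |Σ|/2 = 3.
Net area = 78 − 3 = 75.

75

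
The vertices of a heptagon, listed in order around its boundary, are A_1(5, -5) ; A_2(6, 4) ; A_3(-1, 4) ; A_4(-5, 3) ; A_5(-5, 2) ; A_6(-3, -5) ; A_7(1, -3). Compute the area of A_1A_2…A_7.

77.5

Σ = (50) + (28) + (17) + (5) + (31) + (14) + (10) = 155
Area = |Σ|/2 = 77.5.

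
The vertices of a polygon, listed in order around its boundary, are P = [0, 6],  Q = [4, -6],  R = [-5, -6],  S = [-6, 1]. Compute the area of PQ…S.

77.5

Apply the shoelace formula: 2A = Σ (x_i·y_{i+1} − x_{i+1}·y_i), indices taken mod 4.
P→Q: (0)(-6) − (4)(6) = -24
Q→R: (4)(-6) − (-5)(-6) = -54
R→S: (-5)(1) − (-6)(-6) = -41
S→P: (-6)(6) − (0)(1) = -36
Σ = -155
Area = |Σ|/2 = 77.5.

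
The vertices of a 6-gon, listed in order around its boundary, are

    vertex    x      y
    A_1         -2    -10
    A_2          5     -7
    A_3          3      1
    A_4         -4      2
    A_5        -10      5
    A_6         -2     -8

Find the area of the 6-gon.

97

Cross-terms: 64, 26, 10, 0, 90, 4  ⇒  Σ = 194
Area = |Σ|/2 = 97.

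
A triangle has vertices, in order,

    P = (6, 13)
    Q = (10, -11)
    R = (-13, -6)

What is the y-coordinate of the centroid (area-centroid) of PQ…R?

-4/3

Apply the surveyor's formula. First the cross-terms c_i = x_i·y_{i+1} − x_{i+1}·y_i:
  -196, -203, -133  ⇒  2A = -532, A = -266.
Then Σ (y_i + y_{i+1})·c_i = 2128, so ȳ = 2128 / (6·(-266)) = -4/3.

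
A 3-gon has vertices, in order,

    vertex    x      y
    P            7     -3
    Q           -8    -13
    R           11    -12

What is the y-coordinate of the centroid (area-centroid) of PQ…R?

-28/3

Apply Gauss's area formula. First the cross-terms c_i = x_i·y_{i+1} − x_{i+1}·y_i:
  -115, 239, 51  ⇒  2A = 175, A = 87.5.
Then Σ (y_i + y_{i+1})·c_i = -4900, so ȳ = -4900 / (6·87.5) = -28/3.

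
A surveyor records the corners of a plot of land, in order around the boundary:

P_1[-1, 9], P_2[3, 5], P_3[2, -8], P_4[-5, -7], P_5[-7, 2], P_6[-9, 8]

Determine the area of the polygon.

145

P_1→P_2: (-1)(5) − (3)(9) = -32
P_2→P_3: (3)(-8) − (2)(5) = -34
P_3→P_4: (2)(-7) − (-5)(-8) = -54
P_4→P_5: (-5)(2) − (-7)(-7) = -59
P_5→P_6: (-7)(8) − (-9)(2) = -38
P_6→P_1: (-9)(9) − (-1)(8) = -73
Σ = -290
Area = |Σ|/2 = 145.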